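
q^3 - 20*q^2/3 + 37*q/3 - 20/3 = (q - 4)*(q - 5/3)*(q - 1)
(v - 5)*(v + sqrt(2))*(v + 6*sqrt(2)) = v^3 - 5*v^2 + 7*sqrt(2)*v^2 - 35*sqrt(2)*v + 12*v - 60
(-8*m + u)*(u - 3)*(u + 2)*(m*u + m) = -8*m^2*u^3 + 56*m^2*u + 48*m^2 + m*u^4 - 7*m*u^2 - 6*m*u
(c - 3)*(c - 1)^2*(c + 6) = c^4 + c^3 - 23*c^2 + 39*c - 18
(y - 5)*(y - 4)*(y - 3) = y^3 - 12*y^2 + 47*y - 60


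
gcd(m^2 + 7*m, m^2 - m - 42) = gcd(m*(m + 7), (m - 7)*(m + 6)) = 1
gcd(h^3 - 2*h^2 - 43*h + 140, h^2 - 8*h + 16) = h - 4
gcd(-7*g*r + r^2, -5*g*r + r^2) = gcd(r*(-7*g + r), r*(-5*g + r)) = r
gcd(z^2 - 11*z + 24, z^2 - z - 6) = z - 3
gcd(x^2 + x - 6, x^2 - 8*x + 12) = x - 2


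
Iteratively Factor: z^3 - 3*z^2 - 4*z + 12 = (z - 3)*(z^2 - 4) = (z - 3)*(z + 2)*(z - 2)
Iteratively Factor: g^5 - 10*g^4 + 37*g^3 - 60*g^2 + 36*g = (g - 2)*(g^4 - 8*g^3 + 21*g^2 - 18*g) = g*(g - 2)*(g^3 - 8*g^2 + 21*g - 18) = g*(g - 3)*(g - 2)*(g^2 - 5*g + 6) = g*(g - 3)^2*(g - 2)*(g - 2)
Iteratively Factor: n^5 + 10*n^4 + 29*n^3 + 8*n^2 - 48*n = (n)*(n^4 + 10*n^3 + 29*n^2 + 8*n - 48) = n*(n - 1)*(n^3 + 11*n^2 + 40*n + 48) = n*(n - 1)*(n + 4)*(n^2 + 7*n + 12) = n*(n - 1)*(n + 3)*(n + 4)*(n + 4)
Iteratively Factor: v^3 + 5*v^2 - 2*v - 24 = (v + 4)*(v^2 + v - 6) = (v + 3)*(v + 4)*(v - 2)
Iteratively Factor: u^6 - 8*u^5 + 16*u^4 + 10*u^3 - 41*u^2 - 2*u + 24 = (u + 1)*(u^5 - 9*u^4 + 25*u^3 - 15*u^2 - 26*u + 24) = (u - 4)*(u + 1)*(u^4 - 5*u^3 + 5*u^2 + 5*u - 6) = (u - 4)*(u - 1)*(u + 1)*(u^3 - 4*u^2 + u + 6) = (u - 4)*(u - 1)*(u + 1)^2*(u^2 - 5*u + 6) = (u - 4)*(u - 3)*(u - 1)*(u + 1)^2*(u - 2)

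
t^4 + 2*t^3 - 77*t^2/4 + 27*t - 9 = (t - 2)*(t - 3/2)*(t - 1/2)*(t + 6)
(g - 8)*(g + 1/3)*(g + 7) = g^3 - 2*g^2/3 - 169*g/3 - 56/3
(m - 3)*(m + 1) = m^2 - 2*m - 3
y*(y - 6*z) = y^2 - 6*y*z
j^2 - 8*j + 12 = (j - 6)*(j - 2)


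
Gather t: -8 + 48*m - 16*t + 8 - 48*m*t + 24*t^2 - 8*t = 48*m + 24*t^2 + t*(-48*m - 24)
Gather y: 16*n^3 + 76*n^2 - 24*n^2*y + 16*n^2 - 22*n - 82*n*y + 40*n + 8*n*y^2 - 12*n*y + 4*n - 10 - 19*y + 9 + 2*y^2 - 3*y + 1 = 16*n^3 + 92*n^2 + 22*n + y^2*(8*n + 2) + y*(-24*n^2 - 94*n - 22)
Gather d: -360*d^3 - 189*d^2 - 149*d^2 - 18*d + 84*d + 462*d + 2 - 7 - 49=-360*d^3 - 338*d^2 + 528*d - 54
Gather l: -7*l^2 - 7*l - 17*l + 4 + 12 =-7*l^2 - 24*l + 16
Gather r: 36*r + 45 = 36*r + 45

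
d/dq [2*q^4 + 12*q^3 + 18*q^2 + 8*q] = 8*q^3 + 36*q^2 + 36*q + 8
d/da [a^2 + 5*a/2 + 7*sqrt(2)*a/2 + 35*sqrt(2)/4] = 2*a + 5/2 + 7*sqrt(2)/2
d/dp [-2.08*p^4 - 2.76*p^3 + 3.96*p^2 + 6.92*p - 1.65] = -8.32*p^3 - 8.28*p^2 + 7.92*p + 6.92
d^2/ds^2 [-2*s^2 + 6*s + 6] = -4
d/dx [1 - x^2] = -2*x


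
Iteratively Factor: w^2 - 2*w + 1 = (w - 1)*(w - 1)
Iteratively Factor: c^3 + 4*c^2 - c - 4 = (c + 1)*(c^2 + 3*c - 4) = (c - 1)*(c + 1)*(c + 4)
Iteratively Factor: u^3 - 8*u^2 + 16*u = (u - 4)*(u^2 - 4*u) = u*(u - 4)*(u - 4)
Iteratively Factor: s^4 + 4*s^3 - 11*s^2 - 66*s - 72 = (s + 2)*(s^3 + 2*s^2 - 15*s - 36) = (s + 2)*(s + 3)*(s^2 - s - 12) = (s - 4)*(s + 2)*(s + 3)*(s + 3)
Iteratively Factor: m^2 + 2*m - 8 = (m + 4)*(m - 2)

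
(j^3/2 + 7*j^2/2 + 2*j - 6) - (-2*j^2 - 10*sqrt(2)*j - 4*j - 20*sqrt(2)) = j^3/2 + 11*j^2/2 + 6*j + 10*sqrt(2)*j - 6 + 20*sqrt(2)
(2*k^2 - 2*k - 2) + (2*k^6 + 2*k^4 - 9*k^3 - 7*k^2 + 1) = 2*k^6 + 2*k^4 - 9*k^3 - 5*k^2 - 2*k - 1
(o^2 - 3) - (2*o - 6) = o^2 - 2*o + 3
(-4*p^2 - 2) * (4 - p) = 4*p^3 - 16*p^2 + 2*p - 8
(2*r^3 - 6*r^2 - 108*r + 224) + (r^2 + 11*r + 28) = 2*r^3 - 5*r^2 - 97*r + 252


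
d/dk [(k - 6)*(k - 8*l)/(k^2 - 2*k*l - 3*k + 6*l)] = ((k - 6)*(k - 8*l)*(-2*k + 2*l + 3) + 2*(k - 4*l - 3)*(k^2 - 2*k*l - 3*k + 6*l))/(k^2 - 2*k*l - 3*k + 6*l)^2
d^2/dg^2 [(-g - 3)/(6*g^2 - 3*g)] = 2*(-4*g^3 - 36*g^2 + 18*g - 3)/(3*g^3*(8*g^3 - 12*g^2 + 6*g - 1))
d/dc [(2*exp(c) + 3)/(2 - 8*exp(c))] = 7*exp(c)/(4*exp(c) - 1)^2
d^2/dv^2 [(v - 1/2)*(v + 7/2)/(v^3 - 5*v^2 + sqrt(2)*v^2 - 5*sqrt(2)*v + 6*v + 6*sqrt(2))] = (4*v^6 + 36*v^5 - 294*v^4 + 96*sqrt(2)*v^4 - 408*sqrt(2)*v^3 + 692*v^3 - 837*v^2 + 243*sqrt(2)*v^2 + 408*v + 555*sqrt(2)*v - 222*sqrt(2) + 490)/(2*(v^9 - 15*v^8 + 3*sqrt(2)*v^8 - 45*sqrt(2)*v^7 + 99*v^7 - 395*v^6 + 281*sqrt(2)*v^6 - 945*sqrt(2)*v^5 + 1116*v^5 - 2370*v^4 + 1860*sqrt(2)*v^4 - 2230*sqrt(2)*v^3 + 3564*v^3 - 3240*v^2 + 1764*sqrt(2)*v^2 - 1080*sqrt(2)*v + 1296*v + 432*sqrt(2)))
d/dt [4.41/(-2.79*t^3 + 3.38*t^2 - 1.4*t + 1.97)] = (36.9117*t^2 - 29.8116*t + 6.174)/(2.79*t^3 - 3.38*t^2 + 1.4*t - 1.97)^2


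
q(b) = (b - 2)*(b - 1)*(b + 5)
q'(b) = (b - 2)*(b - 1) + (b - 2)*(b + 5) + (b - 1)*(b + 5) = 3*b^2 + 4*b - 13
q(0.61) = 3.04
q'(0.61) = -9.44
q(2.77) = 10.59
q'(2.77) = 21.10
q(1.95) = -0.33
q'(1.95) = 6.21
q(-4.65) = 13.15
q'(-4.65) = 33.27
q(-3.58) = 36.29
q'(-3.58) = 11.13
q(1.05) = -0.29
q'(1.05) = -5.49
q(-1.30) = 28.08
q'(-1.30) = -13.13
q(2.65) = 8.20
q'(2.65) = 18.67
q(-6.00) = -56.00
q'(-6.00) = 71.00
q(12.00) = 1870.00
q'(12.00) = 467.00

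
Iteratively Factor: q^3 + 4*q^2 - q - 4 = (q + 4)*(q^2 - 1) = (q - 1)*(q + 4)*(q + 1)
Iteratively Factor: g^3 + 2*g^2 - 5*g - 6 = (g + 1)*(g^2 + g - 6) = (g + 1)*(g + 3)*(g - 2)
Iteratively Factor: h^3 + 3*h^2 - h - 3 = (h - 1)*(h^2 + 4*h + 3) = (h - 1)*(h + 3)*(h + 1)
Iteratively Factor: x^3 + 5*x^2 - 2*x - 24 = (x - 2)*(x^2 + 7*x + 12) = (x - 2)*(x + 4)*(x + 3)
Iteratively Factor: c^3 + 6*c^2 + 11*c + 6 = (c + 3)*(c^2 + 3*c + 2) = (c + 1)*(c + 3)*(c + 2)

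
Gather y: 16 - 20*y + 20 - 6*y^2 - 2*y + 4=-6*y^2 - 22*y + 40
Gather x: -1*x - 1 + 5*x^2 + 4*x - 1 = 5*x^2 + 3*x - 2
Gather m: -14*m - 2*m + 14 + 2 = 16 - 16*m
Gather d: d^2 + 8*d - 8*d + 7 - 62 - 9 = d^2 - 64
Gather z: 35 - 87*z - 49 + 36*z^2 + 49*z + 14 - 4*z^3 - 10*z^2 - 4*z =-4*z^3 + 26*z^2 - 42*z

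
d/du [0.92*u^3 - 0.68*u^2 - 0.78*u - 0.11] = 2.76*u^2 - 1.36*u - 0.78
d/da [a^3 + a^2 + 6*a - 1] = 3*a^2 + 2*a + 6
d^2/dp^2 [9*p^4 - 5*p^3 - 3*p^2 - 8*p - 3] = 108*p^2 - 30*p - 6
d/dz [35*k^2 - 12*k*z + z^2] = -12*k + 2*z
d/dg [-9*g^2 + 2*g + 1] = 2 - 18*g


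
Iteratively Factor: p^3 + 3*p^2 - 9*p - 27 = (p - 3)*(p^2 + 6*p + 9) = (p - 3)*(p + 3)*(p + 3)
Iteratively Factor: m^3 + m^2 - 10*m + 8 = (m - 1)*(m^2 + 2*m - 8) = (m - 2)*(m - 1)*(m + 4)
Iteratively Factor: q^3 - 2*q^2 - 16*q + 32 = (q - 4)*(q^2 + 2*q - 8) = (q - 4)*(q - 2)*(q + 4)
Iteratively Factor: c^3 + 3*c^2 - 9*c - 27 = (c + 3)*(c^2 - 9) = (c - 3)*(c + 3)*(c + 3)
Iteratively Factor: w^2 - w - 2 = (w + 1)*(w - 2)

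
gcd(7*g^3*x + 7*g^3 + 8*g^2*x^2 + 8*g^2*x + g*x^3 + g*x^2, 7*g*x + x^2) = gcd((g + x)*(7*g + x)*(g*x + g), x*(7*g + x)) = 7*g + x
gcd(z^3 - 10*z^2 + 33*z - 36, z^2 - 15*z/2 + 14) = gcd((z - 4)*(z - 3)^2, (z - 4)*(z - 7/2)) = z - 4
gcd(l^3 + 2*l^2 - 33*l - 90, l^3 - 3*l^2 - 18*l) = l^2 - 3*l - 18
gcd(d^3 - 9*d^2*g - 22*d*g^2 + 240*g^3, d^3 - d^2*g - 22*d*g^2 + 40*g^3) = d + 5*g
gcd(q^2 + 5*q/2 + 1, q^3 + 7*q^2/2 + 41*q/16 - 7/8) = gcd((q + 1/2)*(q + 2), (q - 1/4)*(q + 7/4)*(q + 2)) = q + 2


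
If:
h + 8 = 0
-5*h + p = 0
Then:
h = -8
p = -40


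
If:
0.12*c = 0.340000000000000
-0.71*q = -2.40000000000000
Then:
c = 2.83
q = 3.38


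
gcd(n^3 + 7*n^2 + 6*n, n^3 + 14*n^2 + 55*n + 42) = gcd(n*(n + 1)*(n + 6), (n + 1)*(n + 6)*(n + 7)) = n^2 + 7*n + 6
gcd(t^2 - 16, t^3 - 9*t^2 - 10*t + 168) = t + 4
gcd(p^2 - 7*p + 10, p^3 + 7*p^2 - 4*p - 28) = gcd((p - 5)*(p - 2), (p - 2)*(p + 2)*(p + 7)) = p - 2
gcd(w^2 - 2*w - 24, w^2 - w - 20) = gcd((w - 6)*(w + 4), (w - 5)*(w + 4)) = w + 4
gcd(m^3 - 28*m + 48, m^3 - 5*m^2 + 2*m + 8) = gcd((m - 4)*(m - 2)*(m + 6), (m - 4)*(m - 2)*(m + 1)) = m^2 - 6*m + 8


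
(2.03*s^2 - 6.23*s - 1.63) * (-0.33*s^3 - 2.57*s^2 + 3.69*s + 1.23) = -0.6699*s^5 - 3.1612*s^4 + 24.0397*s^3 - 16.3027*s^2 - 13.6776*s - 2.0049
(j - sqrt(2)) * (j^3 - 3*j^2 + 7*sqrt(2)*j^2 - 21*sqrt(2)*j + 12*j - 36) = j^4 - 3*j^3 + 6*sqrt(2)*j^3 - 18*sqrt(2)*j^2 - 2*j^2 - 12*sqrt(2)*j + 6*j + 36*sqrt(2)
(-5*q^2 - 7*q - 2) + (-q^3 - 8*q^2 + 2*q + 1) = -q^3 - 13*q^2 - 5*q - 1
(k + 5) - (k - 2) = 7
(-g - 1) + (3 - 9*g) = 2 - 10*g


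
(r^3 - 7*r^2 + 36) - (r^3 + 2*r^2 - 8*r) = -9*r^2 + 8*r + 36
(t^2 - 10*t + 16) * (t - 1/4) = t^3 - 41*t^2/4 + 37*t/2 - 4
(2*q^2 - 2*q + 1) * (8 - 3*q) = -6*q^3 + 22*q^2 - 19*q + 8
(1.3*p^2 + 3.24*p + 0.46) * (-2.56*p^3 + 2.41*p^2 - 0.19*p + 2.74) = -3.328*p^5 - 5.1614*p^4 + 6.3838*p^3 + 4.055*p^2 + 8.7902*p + 1.2604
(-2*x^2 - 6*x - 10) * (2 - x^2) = 2*x^4 + 6*x^3 + 6*x^2 - 12*x - 20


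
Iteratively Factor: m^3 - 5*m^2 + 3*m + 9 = (m - 3)*(m^2 - 2*m - 3) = (m - 3)^2*(m + 1)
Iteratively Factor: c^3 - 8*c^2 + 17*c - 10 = (c - 1)*(c^2 - 7*c + 10) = (c - 5)*(c - 1)*(c - 2)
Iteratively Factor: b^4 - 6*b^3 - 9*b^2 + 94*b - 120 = (b - 2)*(b^3 - 4*b^2 - 17*b + 60) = (b - 3)*(b - 2)*(b^2 - b - 20) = (b - 5)*(b - 3)*(b - 2)*(b + 4)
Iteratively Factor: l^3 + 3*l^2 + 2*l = (l + 2)*(l^2 + l) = (l + 1)*(l + 2)*(l)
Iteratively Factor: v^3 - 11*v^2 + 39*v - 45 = (v - 3)*(v^2 - 8*v + 15) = (v - 3)^2*(v - 5)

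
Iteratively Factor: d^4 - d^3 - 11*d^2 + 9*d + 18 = (d + 3)*(d^3 - 4*d^2 + d + 6) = (d + 1)*(d + 3)*(d^2 - 5*d + 6) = (d - 2)*(d + 1)*(d + 3)*(d - 3)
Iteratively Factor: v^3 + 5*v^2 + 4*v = (v + 4)*(v^2 + v) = (v + 1)*(v + 4)*(v)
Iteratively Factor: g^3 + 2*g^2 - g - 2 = (g - 1)*(g^2 + 3*g + 2) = (g - 1)*(g + 2)*(g + 1)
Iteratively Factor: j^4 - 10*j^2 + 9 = (j + 3)*(j^3 - 3*j^2 - j + 3) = (j + 1)*(j + 3)*(j^2 - 4*j + 3) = (j - 1)*(j + 1)*(j + 3)*(j - 3)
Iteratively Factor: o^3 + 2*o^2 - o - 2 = (o + 2)*(o^2 - 1) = (o - 1)*(o + 2)*(o + 1)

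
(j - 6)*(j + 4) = j^2 - 2*j - 24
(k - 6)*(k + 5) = k^2 - k - 30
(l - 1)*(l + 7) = l^2 + 6*l - 7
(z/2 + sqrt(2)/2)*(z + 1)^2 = z^3/2 + sqrt(2)*z^2/2 + z^2 + z/2 + sqrt(2)*z + sqrt(2)/2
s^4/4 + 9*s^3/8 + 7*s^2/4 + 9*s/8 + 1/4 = (s/4 + 1/4)*(s + 1/2)*(s + 1)*(s + 2)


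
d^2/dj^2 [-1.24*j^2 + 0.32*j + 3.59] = -2.48000000000000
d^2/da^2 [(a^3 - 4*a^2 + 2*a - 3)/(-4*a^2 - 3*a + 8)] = 2*(-121*a^3 + 600*a^2 - 276*a + 331)/(64*a^6 + 144*a^5 - 276*a^4 - 549*a^3 + 552*a^2 + 576*a - 512)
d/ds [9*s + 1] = 9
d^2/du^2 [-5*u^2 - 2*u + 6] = -10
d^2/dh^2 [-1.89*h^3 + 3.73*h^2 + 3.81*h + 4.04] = 7.46 - 11.34*h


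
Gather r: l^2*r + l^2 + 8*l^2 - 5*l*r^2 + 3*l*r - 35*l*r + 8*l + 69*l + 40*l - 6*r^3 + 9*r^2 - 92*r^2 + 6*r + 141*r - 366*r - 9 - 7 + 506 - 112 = 9*l^2 + 117*l - 6*r^3 + r^2*(-5*l - 83) + r*(l^2 - 32*l - 219) + 378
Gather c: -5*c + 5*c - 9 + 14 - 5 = 0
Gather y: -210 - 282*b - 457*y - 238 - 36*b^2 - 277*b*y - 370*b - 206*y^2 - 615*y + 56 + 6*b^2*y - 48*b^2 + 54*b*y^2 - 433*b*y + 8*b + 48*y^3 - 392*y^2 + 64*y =-84*b^2 - 644*b + 48*y^3 + y^2*(54*b - 598) + y*(6*b^2 - 710*b - 1008) - 392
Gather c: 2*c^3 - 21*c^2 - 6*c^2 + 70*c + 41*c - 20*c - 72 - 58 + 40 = 2*c^3 - 27*c^2 + 91*c - 90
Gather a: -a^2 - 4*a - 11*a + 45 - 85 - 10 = -a^2 - 15*a - 50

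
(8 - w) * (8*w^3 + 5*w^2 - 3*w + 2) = -8*w^4 + 59*w^3 + 43*w^2 - 26*w + 16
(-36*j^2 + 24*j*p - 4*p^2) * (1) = -36*j^2 + 24*j*p - 4*p^2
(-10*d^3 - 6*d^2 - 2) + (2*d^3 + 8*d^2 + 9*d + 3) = -8*d^3 + 2*d^2 + 9*d + 1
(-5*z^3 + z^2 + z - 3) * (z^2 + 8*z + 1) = -5*z^5 - 39*z^4 + 4*z^3 + 6*z^2 - 23*z - 3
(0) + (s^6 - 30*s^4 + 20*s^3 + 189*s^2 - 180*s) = s^6 - 30*s^4 + 20*s^3 + 189*s^2 - 180*s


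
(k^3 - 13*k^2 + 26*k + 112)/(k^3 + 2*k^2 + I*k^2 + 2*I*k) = (k^2 - 15*k + 56)/(k*(k + I))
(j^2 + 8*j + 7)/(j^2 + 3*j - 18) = (j^2 + 8*j + 7)/(j^2 + 3*j - 18)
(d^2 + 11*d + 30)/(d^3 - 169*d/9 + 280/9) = 9*(d + 6)/(9*d^2 - 45*d + 56)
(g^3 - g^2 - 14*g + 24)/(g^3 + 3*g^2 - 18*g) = (g^2 + 2*g - 8)/(g*(g + 6))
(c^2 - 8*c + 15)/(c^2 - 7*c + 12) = (c - 5)/(c - 4)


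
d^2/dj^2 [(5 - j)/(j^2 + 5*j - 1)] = 2*(3*j*(j^2 + 5*j - 1) - (j - 5)*(2*j + 5)^2)/(j^2 + 5*j - 1)^3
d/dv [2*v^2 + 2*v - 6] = 4*v + 2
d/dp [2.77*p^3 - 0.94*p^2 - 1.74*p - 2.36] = 8.31*p^2 - 1.88*p - 1.74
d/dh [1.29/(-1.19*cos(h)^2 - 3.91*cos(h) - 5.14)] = -(3.0702*cos(h) + 5.0439)*sin(h)/(1.19*cos(h)^2 + 3.91*cos(h) + 5.14)^2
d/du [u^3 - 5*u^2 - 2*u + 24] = 3*u^2 - 10*u - 2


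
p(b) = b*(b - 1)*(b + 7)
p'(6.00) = 173.00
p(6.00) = 390.00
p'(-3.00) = -16.00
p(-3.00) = 48.00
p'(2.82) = 50.70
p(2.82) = 50.40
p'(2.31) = 36.73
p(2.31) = 28.17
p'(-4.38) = -2.01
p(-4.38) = 61.74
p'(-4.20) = -4.48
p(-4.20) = 61.15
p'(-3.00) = -16.00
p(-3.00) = 48.00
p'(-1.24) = -17.27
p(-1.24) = 16.00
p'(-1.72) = -18.76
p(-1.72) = 24.70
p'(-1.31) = -17.57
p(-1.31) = 17.22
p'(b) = b*(b - 1) + b*(b + 7) + (b - 1)*(b + 7) = 3*b^2 + 12*b - 7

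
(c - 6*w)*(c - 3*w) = c^2 - 9*c*w + 18*w^2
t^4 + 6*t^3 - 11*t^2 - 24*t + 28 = (t - 2)*(t - 1)*(t + 2)*(t + 7)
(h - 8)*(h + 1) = h^2 - 7*h - 8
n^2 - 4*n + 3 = (n - 3)*(n - 1)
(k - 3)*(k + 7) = k^2 + 4*k - 21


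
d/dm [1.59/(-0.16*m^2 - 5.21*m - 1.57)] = (0.5088*m + 8.2839)/(0.16*m^2 + 5.21*m + 1.57)^2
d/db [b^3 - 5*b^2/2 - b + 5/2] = 3*b^2 - 5*b - 1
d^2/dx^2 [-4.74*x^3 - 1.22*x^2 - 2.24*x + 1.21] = -28.44*x - 2.44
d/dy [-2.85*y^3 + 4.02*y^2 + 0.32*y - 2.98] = -8.55*y^2 + 8.04*y + 0.32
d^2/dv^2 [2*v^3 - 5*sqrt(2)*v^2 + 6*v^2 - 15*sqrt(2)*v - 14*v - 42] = 12*v - 10*sqrt(2) + 12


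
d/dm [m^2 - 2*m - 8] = 2*m - 2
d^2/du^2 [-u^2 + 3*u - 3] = -2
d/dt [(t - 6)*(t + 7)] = 2*t + 1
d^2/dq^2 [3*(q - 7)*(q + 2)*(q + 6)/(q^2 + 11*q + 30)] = 216/(q^3 + 15*q^2 + 75*q + 125)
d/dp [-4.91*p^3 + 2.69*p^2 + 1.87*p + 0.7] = -14.73*p^2 + 5.38*p + 1.87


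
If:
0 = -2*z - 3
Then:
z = -3/2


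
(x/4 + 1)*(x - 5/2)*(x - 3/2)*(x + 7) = x^4/4 + 7*x^3/4 - 49*x^2/16 - 283*x/16 + 105/4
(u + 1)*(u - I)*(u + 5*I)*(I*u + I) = I*u^4 - 4*u^3 + 2*I*u^3 - 8*u^2 + 6*I*u^2 - 4*u + 10*I*u + 5*I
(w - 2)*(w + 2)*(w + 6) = w^3 + 6*w^2 - 4*w - 24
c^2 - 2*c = c*(c - 2)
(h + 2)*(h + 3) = h^2 + 5*h + 6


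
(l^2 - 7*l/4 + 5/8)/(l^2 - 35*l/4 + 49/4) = (8*l^2 - 14*l + 5)/(2*(4*l^2 - 35*l + 49))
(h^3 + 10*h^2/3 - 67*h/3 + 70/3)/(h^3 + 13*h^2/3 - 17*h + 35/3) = (h - 2)/(h - 1)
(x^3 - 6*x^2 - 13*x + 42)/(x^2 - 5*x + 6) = (x^2 - 4*x - 21)/(x - 3)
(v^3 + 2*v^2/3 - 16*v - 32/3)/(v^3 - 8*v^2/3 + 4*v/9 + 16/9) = 3*(v^2 - 16)/(3*v^2 - 10*v + 8)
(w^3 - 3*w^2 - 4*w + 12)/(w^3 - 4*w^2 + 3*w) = (w^2 - 4)/(w*(w - 1))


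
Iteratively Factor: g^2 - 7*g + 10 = (g - 2)*(g - 5)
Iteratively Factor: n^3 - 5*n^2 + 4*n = (n - 1)*(n^2 - 4*n) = (n - 4)*(n - 1)*(n)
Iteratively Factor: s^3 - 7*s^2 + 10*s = (s - 2)*(s^2 - 5*s) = s*(s - 2)*(s - 5)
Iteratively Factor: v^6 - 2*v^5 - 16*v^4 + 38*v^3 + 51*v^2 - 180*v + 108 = (v - 2)*(v^5 - 16*v^3 + 6*v^2 + 63*v - 54) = (v - 2)^2*(v^4 + 2*v^3 - 12*v^2 - 18*v + 27) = (v - 2)^2*(v - 1)*(v^3 + 3*v^2 - 9*v - 27) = (v - 2)^2*(v - 1)*(v + 3)*(v^2 - 9) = (v - 2)^2*(v - 1)*(v + 3)^2*(v - 3)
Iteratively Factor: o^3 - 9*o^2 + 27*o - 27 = (o - 3)*(o^2 - 6*o + 9) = (o - 3)^2*(o - 3)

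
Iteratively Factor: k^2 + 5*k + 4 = (k + 1)*(k + 4)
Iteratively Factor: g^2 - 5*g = (g)*(g - 5)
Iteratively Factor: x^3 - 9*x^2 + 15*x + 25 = (x - 5)*(x^2 - 4*x - 5) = (x - 5)*(x + 1)*(x - 5)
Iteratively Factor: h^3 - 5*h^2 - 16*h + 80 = (h + 4)*(h^2 - 9*h + 20) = (h - 5)*(h + 4)*(h - 4)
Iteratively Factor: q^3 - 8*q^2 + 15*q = (q - 5)*(q^2 - 3*q) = q*(q - 5)*(q - 3)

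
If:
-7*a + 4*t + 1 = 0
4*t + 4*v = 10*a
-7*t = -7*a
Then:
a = 1/3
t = 1/3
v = 1/2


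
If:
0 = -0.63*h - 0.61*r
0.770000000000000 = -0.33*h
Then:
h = -2.33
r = 2.41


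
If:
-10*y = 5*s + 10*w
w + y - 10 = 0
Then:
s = -20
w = 10 - y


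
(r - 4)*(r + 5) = r^2 + r - 20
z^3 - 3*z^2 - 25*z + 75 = (z - 5)*(z - 3)*(z + 5)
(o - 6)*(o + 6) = o^2 - 36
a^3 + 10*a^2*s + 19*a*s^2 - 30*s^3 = (a - s)*(a + 5*s)*(a + 6*s)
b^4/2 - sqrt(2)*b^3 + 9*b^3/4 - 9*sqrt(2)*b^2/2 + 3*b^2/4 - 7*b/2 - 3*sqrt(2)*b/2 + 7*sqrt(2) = (b/2 + 1)*(b - 1)*(b + 7/2)*(b - 2*sqrt(2))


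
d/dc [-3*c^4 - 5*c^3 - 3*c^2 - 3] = 3*c*(-4*c^2 - 5*c - 2)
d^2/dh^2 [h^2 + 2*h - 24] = 2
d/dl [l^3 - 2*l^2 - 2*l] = 3*l^2 - 4*l - 2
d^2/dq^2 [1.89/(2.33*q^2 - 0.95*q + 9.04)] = (-20.521242*q^2 + 8.36703*q + 1.89*(4.66*q - 0.95)*(9.32*q - 1.9) - 79.618896)/(2.33*q^2 - 0.95*q + 9.04)^3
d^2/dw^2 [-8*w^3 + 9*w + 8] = -48*w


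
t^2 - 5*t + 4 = (t - 4)*(t - 1)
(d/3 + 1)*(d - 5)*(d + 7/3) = d^3/3 + d^2/9 - 59*d/9 - 35/3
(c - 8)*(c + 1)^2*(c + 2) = c^4 - 4*c^3 - 27*c^2 - 38*c - 16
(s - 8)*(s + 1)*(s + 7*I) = s^3 - 7*s^2 + 7*I*s^2 - 8*s - 49*I*s - 56*I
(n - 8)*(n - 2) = n^2 - 10*n + 16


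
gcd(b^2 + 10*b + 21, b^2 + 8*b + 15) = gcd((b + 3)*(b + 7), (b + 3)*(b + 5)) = b + 3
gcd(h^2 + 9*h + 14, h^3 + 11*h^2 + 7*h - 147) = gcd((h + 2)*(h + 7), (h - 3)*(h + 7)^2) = h + 7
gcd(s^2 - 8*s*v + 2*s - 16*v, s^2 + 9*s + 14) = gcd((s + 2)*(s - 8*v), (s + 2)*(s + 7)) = s + 2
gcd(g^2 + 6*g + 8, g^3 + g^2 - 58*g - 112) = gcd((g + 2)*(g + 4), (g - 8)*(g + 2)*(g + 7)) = g + 2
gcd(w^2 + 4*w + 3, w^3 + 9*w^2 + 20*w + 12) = w + 1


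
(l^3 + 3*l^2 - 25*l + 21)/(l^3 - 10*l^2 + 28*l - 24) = (l^3 + 3*l^2 - 25*l + 21)/(l^3 - 10*l^2 + 28*l - 24)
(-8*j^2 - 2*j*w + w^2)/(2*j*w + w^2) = (-4*j + w)/w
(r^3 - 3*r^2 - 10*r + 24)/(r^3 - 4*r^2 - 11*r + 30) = (r - 4)/(r - 5)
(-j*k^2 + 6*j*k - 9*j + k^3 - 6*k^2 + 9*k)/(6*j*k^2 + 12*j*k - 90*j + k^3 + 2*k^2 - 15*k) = (-j*k + 3*j + k^2 - 3*k)/(6*j*k + 30*j + k^2 + 5*k)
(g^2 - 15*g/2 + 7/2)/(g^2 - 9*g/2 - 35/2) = (2*g - 1)/(2*g + 5)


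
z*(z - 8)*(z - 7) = z^3 - 15*z^2 + 56*z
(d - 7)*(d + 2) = d^2 - 5*d - 14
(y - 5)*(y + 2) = y^2 - 3*y - 10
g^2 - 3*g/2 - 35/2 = (g - 5)*(g + 7/2)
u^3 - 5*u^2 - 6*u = u*(u - 6)*(u + 1)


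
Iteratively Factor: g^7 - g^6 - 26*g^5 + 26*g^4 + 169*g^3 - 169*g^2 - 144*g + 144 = (g - 4)*(g^6 + 3*g^5 - 14*g^4 - 30*g^3 + 49*g^2 + 27*g - 36) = (g - 4)*(g - 1)*(g^5 + 4*g^4 - 10*g^3 - 40*g^2 + 9*g + 36) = (g - 4)*(g - 1)*(g + 3)*(g^4 + g^3 - 13*g^2 - g + 12) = (g - 4)*(g - 1)*(g + 1)*(g + 3)*(g^3 - 13*g + 12) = (g - 4)*(g - 3)*(g - 1)*(g + 1)*(g + 3)*(g^2 + 3*g - 4) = (g - 4)*(g - 3)*(g - 1)*(g + 1)*(g + 3)*(g + 4)*(g - 1)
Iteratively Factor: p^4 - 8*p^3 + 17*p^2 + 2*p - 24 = (p - 3)*(p^3 - 5*p^2 + 2*p + 8) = (p - 4)*(p - 3)*(p^2 - p - 2) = (p - 4)*(p - 3)*(p + 1)*(p - 2)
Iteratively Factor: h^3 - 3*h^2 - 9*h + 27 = (h - 3)*(h^2 - 9) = (h - 3)^2*(h + 3)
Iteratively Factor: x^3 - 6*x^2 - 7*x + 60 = (x + 3)*(x^2 - 9*x + 20) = (x - 4)*(x + 3)*(x - 5)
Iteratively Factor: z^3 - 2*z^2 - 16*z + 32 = (z - 4)*(z^2 + 2*z - 8) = (z - 4)*(z + 4)*(z - 2)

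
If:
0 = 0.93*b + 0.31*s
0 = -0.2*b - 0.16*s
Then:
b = 0.00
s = 0.00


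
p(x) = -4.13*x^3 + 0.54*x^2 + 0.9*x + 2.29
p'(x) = -12.39*x^2 + 1.08*x + 0.9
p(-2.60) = 76.19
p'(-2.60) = -85.66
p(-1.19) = 8.94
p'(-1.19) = -17.93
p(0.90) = 0.53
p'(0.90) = -8.16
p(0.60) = 2.13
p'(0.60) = -2.91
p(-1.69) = 22.25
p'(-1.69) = -36.31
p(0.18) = 2.45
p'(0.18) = 0.69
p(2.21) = -37.66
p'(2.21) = -57.23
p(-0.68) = 3.23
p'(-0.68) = -5.56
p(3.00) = -101.66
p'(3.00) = -107.37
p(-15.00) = 14049.04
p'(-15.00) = -2803.05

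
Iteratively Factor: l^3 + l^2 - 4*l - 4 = (l + 1)*(l^2 - 4) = (l - 2)*(l + 1)*(l + 2)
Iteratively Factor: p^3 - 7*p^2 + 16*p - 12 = (p - 2)*(p^2 - 5*p + 6) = (p - 3)*(p - 2)*(p - 2)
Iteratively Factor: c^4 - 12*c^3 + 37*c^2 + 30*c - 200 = (c - 4)*(c^3 - 8*c^2 + 5*c + 50) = (c - 4)*(c + 2)*(c^2 - 10*c + 25) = (c - 5)*(c - 4)*(c + 2)*(c - 5)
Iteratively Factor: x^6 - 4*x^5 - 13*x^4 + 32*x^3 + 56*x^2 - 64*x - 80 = (x - 5)*(x^5 + x^4 - 8*x^3 - 8*x^2 + 16*x + 16) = (x - 5)*(x - 2)*(x^4 + 3*x^3 - 2*x^2 - 12*x - 8) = (x - 5)*(x - 2)*(x + 2)*(x^3 + x^2 - 4*x - 4) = (x - 5)*(x - 2)*(x + 2)^2*(x^2 - x - 2) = (x - 5)*(x - 2)*(x + 1)*(x + 2)^2*(x - 2)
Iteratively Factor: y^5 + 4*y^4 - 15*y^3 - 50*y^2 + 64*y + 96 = (y - 3)*(y^4 + 7*y^3 + 6*y^2 - 32*y - 32) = (y - 3)*(y + 4)*(y^3 + 3*y^2 - 6*y - 8) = (y - 3)*(y - 2)*(y + 4)*(y^2 + 5*y + 4) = (y - 3)*(y - 2)*(y + 4)^2*(y + 1)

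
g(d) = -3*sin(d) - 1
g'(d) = -3*cos(d)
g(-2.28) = 1.28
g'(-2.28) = 1.95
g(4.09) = 1.44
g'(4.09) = 1.75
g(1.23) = -3.83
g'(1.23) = -1.00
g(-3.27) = -1.38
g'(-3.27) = 2.98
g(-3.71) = -2.61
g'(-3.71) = 2.53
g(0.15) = -1.45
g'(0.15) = -2.97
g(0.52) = -2.49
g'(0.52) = -2.60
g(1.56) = -4.00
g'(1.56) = -0.03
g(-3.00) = -0.58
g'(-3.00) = 2.97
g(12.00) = 0.61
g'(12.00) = -2.53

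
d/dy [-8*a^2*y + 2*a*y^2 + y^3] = -8*a^2 + 4*a*y + 3*y^2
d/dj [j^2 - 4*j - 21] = 2*j - 4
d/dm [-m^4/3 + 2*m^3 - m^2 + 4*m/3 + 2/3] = -4*m^3/3 + 6*m^2 - 2*m + 4/3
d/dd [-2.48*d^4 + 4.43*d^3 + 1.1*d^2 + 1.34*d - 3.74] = -9.92*d^3 + 13.29*d^2 + 2.2*d + 1.34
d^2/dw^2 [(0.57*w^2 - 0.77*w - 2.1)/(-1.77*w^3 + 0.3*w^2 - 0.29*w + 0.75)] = (-3.571506*w^6 + 14.473998*w^5 + 78.251346*w^4 - 29.186112*w^3 + 20.63718*w^2 + 14.5908*w - 0.89808)/(5.545233*w^9 - 2.81961*w^8 + 3.203523*w^7 - 7.999965*w^6 + 2.914371*w^5 - 2.58804*w^4 + 3.402764*w^3 - 0.695475*w^2 + 0.489375*w - 0.421875)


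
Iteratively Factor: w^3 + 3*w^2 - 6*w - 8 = (w - 2)*(w^2 + 5*w + 4) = (w - 2)*(w + 4)*(w + 1)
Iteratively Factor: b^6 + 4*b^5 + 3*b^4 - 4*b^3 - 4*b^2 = (b + 1)*(b^5 + 3*b^4 - 4*b^2) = b*(b + 1)*(b^4 + 3*b^3 - 4*b) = b*(b + 1)*(b + 2)*(b^3 + b^2 - 2*b) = b*(b - 1)*(b + 1)*(b + 2)*(b^2 + 2*b) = b*(b - 1)*(b + 1)*(b + 2)^2*(b)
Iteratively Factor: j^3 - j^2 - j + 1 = (j + 1)*(j^2 - 2*j + 1) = (j - 1)*(j + 1)*(j - 1)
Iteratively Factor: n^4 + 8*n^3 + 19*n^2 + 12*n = (n + 3)*(n^3 + 5*n^2 + 4*n) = n*(n + 3)*(n^2 + 5*n + 4) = n*(n + 1)*(n + 3)*(n + 4)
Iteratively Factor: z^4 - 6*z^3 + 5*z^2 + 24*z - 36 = (z - 2)*(z^3 - 4*z^2 - 3*z + 18) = (z - 2)*(z + 2)*(z^2 - 6*z + 9) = (z - 3)*(z - 2)*(z + 2)*(z - 3)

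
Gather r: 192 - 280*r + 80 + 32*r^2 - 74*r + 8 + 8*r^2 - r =40*r^2 - 355*r + 280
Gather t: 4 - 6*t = 4 - 6*t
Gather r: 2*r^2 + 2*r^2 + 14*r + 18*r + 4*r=4*r^2 + 36*r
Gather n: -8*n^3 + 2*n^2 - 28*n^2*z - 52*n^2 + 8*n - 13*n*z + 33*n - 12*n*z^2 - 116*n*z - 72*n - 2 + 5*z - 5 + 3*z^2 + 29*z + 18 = -8*n^3 + n^2*(-28*z - 50) + n*(-12*z^2 - 129*z - 31) + 3*z^2 + 34*z + 11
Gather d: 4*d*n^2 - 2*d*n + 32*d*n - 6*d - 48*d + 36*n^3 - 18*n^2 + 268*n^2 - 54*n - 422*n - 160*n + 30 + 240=d*(4*n^2 + 30*n - 54) + 36*n^3 + 250*n^2 - 636*n + 270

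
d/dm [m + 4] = 1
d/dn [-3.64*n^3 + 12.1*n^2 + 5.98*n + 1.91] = -10.92*n^2 + 24.2*n + 5.98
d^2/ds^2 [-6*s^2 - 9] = -12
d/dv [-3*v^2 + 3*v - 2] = 3 - 6*v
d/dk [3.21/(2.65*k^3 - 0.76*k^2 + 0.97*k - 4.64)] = (-25.5195*k^2 + 4.8792*k - 3.1137)/(2.65*k^3 - 0.76*k^2 + 0.97*k - 4.64)^2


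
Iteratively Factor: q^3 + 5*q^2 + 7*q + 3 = (q + 1)*(q^2 + 4*q + 3) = (q + 1)^2*(q + 3)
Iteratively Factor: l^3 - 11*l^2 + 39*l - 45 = (l - 3)*(l^2 - 8*l + 15) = (l - 3)^2*(l - 5)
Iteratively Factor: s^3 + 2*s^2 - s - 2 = (s + 2)*(s^2 - 1) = (s + 1)*(s + 2)*(s - 1)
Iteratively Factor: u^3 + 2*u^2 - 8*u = (u + 4)*(u^2 - 2*u) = u*(u + 4)*(u - 2)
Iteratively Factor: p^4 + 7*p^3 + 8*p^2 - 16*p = (p + 4)*(p^3 + 3*p^2 - 4*p) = (p - 1)*(p + 4)*(p^2 + 4*p) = (p - 1)*(p + 4)^2*(p)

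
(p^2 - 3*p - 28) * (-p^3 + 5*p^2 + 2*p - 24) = -p^5 + 8*p^4 + 15*p^3 - 170*p^2 + 16*p + 672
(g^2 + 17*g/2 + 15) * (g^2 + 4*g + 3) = g^4 + 25*g^3/2 + 52*g^2 + 171*g/2 + 45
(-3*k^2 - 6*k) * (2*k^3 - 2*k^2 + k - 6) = -6*k^5 - 6*k^4 + 9*k^3 + 12*k^2 + 36*k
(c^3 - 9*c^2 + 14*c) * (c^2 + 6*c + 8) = c^5 - 3*c^4 - 32*c^3 + 12*c^2 + 112*c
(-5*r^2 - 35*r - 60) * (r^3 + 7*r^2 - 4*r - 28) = -5*r^5 - 70*r^4 - 285*r^3 - 140*r^2 + 1220*r + 1680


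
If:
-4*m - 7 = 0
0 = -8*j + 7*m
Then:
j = -49/32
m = -7/4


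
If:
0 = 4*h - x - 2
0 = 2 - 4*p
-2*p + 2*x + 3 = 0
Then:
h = 1/4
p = 1/2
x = -1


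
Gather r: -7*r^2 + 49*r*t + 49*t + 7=-7*r^2 + 49*r*t + 49*t + 7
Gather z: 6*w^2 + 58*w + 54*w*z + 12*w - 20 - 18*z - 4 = 6*w^2 + 70*w + z*(54*w - 18) - 24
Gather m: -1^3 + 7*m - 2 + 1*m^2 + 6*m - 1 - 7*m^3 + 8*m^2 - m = -7*m^3 + 9*m^2 + 12*m - 4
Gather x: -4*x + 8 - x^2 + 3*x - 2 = -x^2 - x + 6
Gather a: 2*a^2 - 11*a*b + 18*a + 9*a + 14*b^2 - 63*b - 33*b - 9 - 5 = 2*a^2 + a*(27 - 11*b) + 14*b^2 - 96*b - 14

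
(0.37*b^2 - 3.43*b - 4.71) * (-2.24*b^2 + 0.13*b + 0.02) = -0.8288*b^4 + 7.7313*b^3 + 10.1119*b^2 - 0.6809*b - 0.0942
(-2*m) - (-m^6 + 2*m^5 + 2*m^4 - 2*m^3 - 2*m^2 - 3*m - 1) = m^6 - 2*m^5 - 2*m^4 + 2*m^3 + 2*m^2 + m + 1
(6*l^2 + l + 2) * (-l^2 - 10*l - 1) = -6*l^4 - 61*l^3 - 18*l^2 - 21*l - 2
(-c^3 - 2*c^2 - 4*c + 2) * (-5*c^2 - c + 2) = 5*c^5 + 11*c^4 + 20*c^3 - 10*c^2 - 10*c + 4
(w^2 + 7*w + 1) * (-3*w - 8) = -3*w^3 - 29*w^2 - 59*w - 8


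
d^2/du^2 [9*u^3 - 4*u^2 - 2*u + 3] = 54*u - 8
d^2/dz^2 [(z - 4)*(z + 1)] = 2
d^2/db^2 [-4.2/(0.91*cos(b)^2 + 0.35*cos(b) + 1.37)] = (13.91208*(1 - cos(b)^2)^2 + 4.0131*cos(b)^3 - 13.47402*cos(b)^2 - 10.0401*cos(b) - 4.46879999999999)/(0.91*cos(b)^2 + 0.35*cos(b) + 1.37)^3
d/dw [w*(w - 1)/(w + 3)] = (w^2 + 6*w - 3)/(w^2 + 6*w + 9)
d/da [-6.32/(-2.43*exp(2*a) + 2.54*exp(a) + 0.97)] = (16.0528 - 30.7152*exp(a))*exp(a)/(-2.43*exp(2*a) + 2.54*exp(a) + 0.97)^2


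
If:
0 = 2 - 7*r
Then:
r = 2/7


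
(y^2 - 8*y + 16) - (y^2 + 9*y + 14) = 2 - 17*y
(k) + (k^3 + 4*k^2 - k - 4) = k^3 + 4*k^2 - 4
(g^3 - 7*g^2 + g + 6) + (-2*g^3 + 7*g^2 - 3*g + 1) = -g^3 - 2*g + 7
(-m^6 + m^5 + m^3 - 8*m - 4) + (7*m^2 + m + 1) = -m^6 + m^5 + m^3 + 7*m^2 - 7*m - 3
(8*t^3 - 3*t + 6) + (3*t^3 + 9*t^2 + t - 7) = 11*t^3 + 9*t^2 - 2*t - 1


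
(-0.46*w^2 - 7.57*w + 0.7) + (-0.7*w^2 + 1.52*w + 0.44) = -1.16*w^2 - 6.05*w + 1.14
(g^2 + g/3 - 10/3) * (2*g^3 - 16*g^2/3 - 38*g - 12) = 2*g^5 - 14*g^4/3 - 418*g^3/9 - 62*g^2/9 + 368*g/3 + 40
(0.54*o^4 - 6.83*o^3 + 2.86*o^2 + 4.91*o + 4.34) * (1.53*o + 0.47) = 0.8262*o^5 - 10.1961*o^4 + 1.1657*o^3 + 8.8565*o^2 + 8.9479*o + 2.0398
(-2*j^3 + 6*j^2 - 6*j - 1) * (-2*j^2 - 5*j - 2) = 4*j^5 - 2*j^4 - 14*j^3 + 20*j^2 + 17*j + 2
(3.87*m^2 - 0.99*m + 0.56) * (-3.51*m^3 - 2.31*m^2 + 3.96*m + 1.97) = -13.5837*m^5 - 5.4648*m^4 + 15.6465*m^3 + 2.4099*m^2 + 0.2673*m + 1.1032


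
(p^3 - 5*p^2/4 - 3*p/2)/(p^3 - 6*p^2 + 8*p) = (p + 3/4)/(p - 4)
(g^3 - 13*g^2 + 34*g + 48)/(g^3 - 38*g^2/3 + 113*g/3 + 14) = 3*(g^2 - 7*g - 8)/(3*g^2 - 20*g - 7)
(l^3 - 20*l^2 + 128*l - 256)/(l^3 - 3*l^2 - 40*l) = (l^2 - 12*l + 32)/(l*(l + 5))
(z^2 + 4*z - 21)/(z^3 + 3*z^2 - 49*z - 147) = (z - 3)/(z^2 - 4*z - 21)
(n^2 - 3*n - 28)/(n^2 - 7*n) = (n + 4)/n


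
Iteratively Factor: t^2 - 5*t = (t - 5)*(t)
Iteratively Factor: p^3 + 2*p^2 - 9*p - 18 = (p - 3)*(p^2 + 5*p + 6) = (p - 3)*(p + 2)*(p + 3)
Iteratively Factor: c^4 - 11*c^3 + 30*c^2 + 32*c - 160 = (c - 4)*(c^3 - 7*c^2 + 2*c + 40) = (c - 4)*(c + 2)*(c^2 - 9*c + 20) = (c - 4)^2*(c + 2)*(c - 5)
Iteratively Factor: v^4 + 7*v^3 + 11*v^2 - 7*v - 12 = (v + 4)*(v^3 + 3*v^2 - v - 3) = (v + 3)*(v + 4)*(v^2 - 1) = (v + 1)*(v + 3)*(v + 4)*(v - 1)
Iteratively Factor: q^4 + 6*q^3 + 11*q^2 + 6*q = (q + 1)*(q^3 + 5*q^2 + 6*q) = q*(q + 1)*(q^2 + 5*q + 6) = q*(q + 1)*(q + 2)*(q + 3)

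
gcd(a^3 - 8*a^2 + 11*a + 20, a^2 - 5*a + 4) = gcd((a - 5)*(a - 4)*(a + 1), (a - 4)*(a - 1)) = a - 4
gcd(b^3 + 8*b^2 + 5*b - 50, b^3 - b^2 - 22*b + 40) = b^2 + 3*b - 10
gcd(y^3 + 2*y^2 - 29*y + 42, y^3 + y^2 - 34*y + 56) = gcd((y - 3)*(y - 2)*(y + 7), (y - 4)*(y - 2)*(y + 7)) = y^2 + 5*y - 14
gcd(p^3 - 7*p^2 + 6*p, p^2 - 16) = 1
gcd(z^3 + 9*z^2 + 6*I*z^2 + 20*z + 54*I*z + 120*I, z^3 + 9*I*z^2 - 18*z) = z + 6*I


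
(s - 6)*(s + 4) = s^2 - 2*s - 24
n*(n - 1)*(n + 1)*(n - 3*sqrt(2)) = n^4 - 3*sqrt(2)*n^3 - n^2 + 3*sqrt(2)*n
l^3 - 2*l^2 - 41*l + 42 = (l - 7)*(l - 1)*(l + 6)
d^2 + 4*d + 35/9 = (d + 5/3)*(d + 7/3)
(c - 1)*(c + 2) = c^2 + c - 2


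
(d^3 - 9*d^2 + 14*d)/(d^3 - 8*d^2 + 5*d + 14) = d/(d + 1)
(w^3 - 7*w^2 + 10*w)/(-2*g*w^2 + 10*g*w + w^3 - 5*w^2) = (w - 2)/(-2*g + w)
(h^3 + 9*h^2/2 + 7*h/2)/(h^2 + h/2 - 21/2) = h*(h + 1)/(h - 3)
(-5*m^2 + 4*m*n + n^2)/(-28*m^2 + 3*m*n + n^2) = (-5*m^2 + 4*m*n + n^2)/(-28*m^2 + 3*m*n + n^2)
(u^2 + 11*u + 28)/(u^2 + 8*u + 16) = (u + 7)/(u + 4)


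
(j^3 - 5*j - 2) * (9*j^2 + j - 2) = 9*j^5 + j^4 - 47*j^3 - 23*j^2 + 8*j + 4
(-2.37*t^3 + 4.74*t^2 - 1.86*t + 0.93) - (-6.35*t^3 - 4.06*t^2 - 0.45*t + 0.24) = 3.98*t^3 + 8.8*t^2 - 1.41*t + 0.69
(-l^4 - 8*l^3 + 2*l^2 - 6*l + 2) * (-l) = l^5 + 8*l^4 - 2*l^3 + 6*l^2 - 2*l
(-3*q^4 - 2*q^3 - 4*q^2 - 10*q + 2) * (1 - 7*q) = 21*q^5 + 11*q^4 + 26*q^3 + 66*q^2 - 24*q + 2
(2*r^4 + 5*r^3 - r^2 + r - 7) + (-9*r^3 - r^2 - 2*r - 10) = 2*r^4 - 4*r^3 - 2*r^2 - r - 17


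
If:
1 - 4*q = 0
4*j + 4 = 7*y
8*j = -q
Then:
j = -1/32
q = 1/4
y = 31/56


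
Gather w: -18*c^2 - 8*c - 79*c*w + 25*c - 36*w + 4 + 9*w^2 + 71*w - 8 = -18*c^2 + 17*c + 9*w^2 + w*(35 - 79*c) - 4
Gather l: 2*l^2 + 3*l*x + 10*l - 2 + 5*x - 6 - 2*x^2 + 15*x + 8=2*l^2 + l*(3*x + 10) - 2*x^2 + 20*x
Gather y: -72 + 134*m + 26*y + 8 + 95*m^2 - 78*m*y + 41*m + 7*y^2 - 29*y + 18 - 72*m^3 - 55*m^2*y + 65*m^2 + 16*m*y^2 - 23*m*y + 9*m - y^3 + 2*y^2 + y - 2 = -72*m^3 + 160*m^2 + 184*m - y^3 + y^2*(16*m + 9) + y*(-55*m^2 - 101*m - 2) - 48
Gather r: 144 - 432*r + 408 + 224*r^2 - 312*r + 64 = 224*r^2 - 744*r + 616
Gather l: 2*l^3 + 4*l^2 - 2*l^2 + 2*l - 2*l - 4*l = 2*l^3 + 2*l^2 - 4*l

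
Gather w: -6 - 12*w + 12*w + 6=0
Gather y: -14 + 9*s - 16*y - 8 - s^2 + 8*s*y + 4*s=-s^2 + 13*s + y*(8*s - 16) - 22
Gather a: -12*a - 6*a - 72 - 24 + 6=-18*a - 90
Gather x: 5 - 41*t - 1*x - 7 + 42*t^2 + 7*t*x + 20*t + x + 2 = 42*t^2 + 7*t*x - 21*t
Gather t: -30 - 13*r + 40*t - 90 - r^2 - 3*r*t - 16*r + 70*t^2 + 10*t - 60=-r^2 - 29*r + 70*t^2 + t*(50 - 3*r) - 180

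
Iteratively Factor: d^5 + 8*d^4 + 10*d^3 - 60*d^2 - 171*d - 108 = (d + 3)*(d^4 + 5*d^3 - 5*d^2 - 45*d - 36) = (d + 3)*(d + 4)*(d^3 + d^2 - 9*d - 9) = (d + 1)*(d + 3)*(d + 4)*(d^2 - 9) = (d + 1)*(d + 3)^2*(d + 4)*(d - 3)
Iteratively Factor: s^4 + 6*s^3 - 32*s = (s + 4)*(s^3 + 2*s^2 - 8*s) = (s - 2)*(s + 4)*(s^2 + 4*s) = (s - 2)*(s + 4)^2*(s)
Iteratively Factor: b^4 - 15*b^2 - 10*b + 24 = (b - 1)*(b^3 + b^2 - 14*b - 24) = (b - 1)*(b + 3)*(b^2 - 2*b - 8) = (b - 4)*(b - 1)*(b + 3)*(b + 2)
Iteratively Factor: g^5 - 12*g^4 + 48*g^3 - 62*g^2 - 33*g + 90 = (g + 1)*(g^4 - 13*g^3 + 61*g^2 - 123*g + 90) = (g - 5)*(g + 1)*(g^3 - 8*g^2 + 21*g - 18) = (g - 5)*(g - 2)*(g + 1)*(g^2 - 6*g + 9) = (g - 5)*(g - 3)*(g - 2)*(g + 1)*(g - 3)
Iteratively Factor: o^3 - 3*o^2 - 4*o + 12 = (o + 2)*(o^2 - 5*o + 6) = (o - 3)*(o + 2)*(o - 2)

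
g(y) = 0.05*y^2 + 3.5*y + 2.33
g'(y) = 0.1*y + 3.5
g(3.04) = 13.43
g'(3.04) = 3.80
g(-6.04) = -16.99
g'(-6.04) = 2.90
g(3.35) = 14.62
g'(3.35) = 3.84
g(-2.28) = -5.39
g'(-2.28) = 3.27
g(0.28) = 3.31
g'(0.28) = 3.53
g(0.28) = 3.31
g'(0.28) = 3.53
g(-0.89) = -0.75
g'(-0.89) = 3.41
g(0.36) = 3.60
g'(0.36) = 3.54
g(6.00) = 25.13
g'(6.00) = 4.10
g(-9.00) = -25.12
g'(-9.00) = 2.60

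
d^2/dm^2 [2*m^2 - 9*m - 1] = 4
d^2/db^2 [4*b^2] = 8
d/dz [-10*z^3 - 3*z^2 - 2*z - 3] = -30*z^2 - 6*z - 2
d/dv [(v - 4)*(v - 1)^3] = (v - 1)^2*(4*v - 13)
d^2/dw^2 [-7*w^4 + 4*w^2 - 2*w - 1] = 8 - 84*w^2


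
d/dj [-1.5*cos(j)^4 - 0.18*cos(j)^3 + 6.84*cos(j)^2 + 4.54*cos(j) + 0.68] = (6.0*cos(j)^3 + 0.54*cos(j)^2 - 13.68*cos(j) - 4.54)*sin(j)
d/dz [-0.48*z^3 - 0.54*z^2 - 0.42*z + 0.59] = -1.44*z^2 - 1.08*z - 0.42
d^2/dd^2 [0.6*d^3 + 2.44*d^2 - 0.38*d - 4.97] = 3.6*d + 4.88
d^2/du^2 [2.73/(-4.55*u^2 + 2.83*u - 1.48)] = (113.03565*u^2 - 70.30569*u - 2.73*(9.1*u - 2.83)*(18.2*u - 5.66) + 36.76764)/(4.55*u^2 - 2.83*u + 1.48)^3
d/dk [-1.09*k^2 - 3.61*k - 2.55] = -2.18*k - 3.61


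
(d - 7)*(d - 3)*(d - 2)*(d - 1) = d^4 - 13*d^3 + 53*d^2 - 83*d + 42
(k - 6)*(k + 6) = k^2 - 36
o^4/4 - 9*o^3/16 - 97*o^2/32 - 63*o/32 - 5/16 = (o/4 + 1/2)*(o - 5)*(o + 1/4)*(o + 1/2)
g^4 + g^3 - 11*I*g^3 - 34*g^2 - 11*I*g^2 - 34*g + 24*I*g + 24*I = (g + 1)*(g - 6*I)*(g - 4*I)*(g - I)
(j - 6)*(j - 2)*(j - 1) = j^3 - 9*j^2 + 20*j - 12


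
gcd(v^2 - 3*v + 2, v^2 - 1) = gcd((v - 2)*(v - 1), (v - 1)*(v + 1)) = v - 1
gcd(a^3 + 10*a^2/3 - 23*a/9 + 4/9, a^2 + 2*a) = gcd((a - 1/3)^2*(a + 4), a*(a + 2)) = 1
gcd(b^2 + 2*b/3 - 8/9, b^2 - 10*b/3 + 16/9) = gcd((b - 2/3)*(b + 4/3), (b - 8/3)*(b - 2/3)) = b - 2/3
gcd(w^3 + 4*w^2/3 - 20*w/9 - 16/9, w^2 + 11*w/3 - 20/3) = w - 4/3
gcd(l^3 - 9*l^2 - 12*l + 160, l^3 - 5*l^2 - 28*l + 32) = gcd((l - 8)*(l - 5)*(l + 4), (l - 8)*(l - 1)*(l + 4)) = l^2 - 4*l - 32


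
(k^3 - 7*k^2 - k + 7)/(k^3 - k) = (k - 7)/k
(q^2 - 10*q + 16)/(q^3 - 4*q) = (q - 8)/(q*(q + 2))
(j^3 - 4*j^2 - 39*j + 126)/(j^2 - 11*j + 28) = (j^2 + 3*j - 18)/(j - 4)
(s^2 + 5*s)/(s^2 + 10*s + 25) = s/(s + 5)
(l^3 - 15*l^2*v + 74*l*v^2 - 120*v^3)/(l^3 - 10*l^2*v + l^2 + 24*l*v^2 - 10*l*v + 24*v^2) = (l - 5*v)/(l + 1)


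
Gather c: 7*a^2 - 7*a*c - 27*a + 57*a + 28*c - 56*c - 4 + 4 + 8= 7*a^2 + 30*a + c*(-7*a - 28) + 8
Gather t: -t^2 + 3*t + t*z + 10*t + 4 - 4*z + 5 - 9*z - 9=-t^2 + t*(z + 13) - 13*z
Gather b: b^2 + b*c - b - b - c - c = b^2 + b*(c - 2) - 2*c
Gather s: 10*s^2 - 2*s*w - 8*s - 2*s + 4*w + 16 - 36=10*s^2 + s*(-2*w - 10) + 4*w - 20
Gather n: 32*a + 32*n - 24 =32*a + 32*n - 24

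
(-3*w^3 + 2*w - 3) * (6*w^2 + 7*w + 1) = -18*w^5 - 21*w^4 + 9*w^3 - 4*w^2 - 19*w - 3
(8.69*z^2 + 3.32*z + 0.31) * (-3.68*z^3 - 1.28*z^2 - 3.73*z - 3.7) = -31.9792*z^5 - 23.3408*z^4 - 37.8041*z^3 - 44.9334*z^2 - 13.4403*z - 1.147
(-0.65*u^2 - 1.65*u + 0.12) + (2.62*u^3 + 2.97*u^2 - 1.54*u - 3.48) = 2.62*u^3 + 2.32*u^2 - 3.19*u - 3.36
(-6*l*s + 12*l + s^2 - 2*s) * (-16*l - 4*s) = 96*l^2*s - 192*l^2 + 8*l*s^2 - 16*l*s - 4*s^3 + 8*s^2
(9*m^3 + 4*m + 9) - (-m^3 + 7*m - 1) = 10*m^3 - 3*m + 10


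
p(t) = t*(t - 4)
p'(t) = 2*t - 4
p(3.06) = -2.88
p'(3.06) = 2.12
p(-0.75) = 3.56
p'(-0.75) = -5.50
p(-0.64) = 2.97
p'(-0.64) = -5.28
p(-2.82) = 19.23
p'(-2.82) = -9.64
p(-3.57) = 27.02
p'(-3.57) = -11.14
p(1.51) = -3.76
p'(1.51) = -0.98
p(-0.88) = 4.29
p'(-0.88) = -5.76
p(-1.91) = 11.29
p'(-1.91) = -7.82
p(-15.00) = 285.00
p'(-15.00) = -34.00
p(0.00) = 0.00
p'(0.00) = -4.00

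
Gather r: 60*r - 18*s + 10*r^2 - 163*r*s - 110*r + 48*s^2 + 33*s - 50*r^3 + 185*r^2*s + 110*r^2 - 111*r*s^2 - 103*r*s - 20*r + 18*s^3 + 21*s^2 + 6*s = -50*r^3 + r^2*(185*s + 120) + r*(-111*s^2 - 266*s - 70) + 18*s^3 + 69*s^2 + 21*s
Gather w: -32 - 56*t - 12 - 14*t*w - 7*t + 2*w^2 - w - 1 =-63*t + 2*w^2 + w*(-14*t - 1) - 45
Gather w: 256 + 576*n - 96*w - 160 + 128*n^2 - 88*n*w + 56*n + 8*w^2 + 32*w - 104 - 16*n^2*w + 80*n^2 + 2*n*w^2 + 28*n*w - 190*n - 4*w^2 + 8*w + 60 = 208*n^2 + 442*n + w^2*(2*n + 4) + w*(-16*n^2 - 60*n - 56) + 52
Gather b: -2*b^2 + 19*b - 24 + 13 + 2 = -2*b^2 + 19*b - 9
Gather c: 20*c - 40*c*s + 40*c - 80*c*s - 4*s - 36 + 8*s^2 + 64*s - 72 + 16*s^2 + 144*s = c*(60 - 120*s) + 24*s^2 + 204*s - 108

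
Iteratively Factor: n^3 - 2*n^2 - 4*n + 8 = (n + 2)*(n^2 - 4*n + 4) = (n - 2)*(n + 2)*(n - 2)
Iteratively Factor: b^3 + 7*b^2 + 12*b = (b + 3)*(b^2 + 4*b) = b*(b + 3)*(b + 4)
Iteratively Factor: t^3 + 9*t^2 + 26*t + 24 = (t + 4)*(t^2 + 5*t + 6) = (t + 3)*(t + 4)*(t + 2)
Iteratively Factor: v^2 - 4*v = (v)*(v - 4)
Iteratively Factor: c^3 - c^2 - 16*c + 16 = (c + 4)*(c^2 - 5*c + 4) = (c - 4)*(c + 4)*(c - 1)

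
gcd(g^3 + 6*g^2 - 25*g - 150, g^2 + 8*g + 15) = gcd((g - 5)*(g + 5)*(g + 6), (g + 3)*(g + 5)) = g + 5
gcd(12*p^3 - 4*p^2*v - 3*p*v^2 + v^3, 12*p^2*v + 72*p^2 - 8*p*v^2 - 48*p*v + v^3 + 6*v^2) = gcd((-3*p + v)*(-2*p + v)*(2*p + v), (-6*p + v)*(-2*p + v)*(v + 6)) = 2*p - v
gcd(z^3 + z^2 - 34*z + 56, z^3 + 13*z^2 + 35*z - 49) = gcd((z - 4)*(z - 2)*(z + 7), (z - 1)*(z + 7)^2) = z + 7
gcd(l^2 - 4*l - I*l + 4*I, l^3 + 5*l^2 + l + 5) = l - I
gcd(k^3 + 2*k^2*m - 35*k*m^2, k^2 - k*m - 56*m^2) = k + 7*m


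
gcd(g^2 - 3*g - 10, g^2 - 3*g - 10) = g^2 - 3*g - 10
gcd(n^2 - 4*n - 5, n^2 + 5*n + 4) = n + 1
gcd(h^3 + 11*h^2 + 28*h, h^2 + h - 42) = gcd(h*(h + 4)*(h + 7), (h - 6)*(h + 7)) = h + 7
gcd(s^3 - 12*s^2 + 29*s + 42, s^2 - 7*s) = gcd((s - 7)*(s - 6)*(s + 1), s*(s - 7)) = s - 7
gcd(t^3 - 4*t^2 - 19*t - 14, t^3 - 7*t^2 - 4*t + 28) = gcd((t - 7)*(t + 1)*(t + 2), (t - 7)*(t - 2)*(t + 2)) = t^2 - 5*t - 14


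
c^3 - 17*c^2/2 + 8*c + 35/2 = (c - 7)*(c - 5/2)*(c + 1)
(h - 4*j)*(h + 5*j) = h^2 + h*j - 20*j^2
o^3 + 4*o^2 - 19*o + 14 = (o - 2)*(o - 1)*(o + 7)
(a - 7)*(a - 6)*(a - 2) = a^3 - 15*a^2 + 68*a - 84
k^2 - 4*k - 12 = (k - 6)*(k + 2)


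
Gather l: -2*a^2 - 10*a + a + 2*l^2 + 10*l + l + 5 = -2*a^2 - 9*a + 2*l^2 + 11*l + 5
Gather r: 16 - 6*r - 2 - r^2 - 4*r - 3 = -r^2 - 10*r + 11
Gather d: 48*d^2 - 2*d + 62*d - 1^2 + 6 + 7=48*d^2 + 60*d + 12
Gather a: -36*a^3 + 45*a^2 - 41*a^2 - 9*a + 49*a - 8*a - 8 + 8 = -36*a^3 + 4*a^2 + 32*a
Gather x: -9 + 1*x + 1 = x - 8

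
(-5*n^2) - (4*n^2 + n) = -9*n^2 - n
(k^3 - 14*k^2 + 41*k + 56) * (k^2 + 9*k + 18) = k^5 - 5*k^4 - 67*k^3 + 173*k^2 + 1242*k + 1008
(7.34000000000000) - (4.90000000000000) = 2.44000000000000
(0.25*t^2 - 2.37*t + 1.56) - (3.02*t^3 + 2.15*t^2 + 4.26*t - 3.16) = -3.02*t^3 - 1.9*t^2 - 6.63*t + 4.72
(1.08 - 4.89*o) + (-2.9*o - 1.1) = -7.79*o - 0.02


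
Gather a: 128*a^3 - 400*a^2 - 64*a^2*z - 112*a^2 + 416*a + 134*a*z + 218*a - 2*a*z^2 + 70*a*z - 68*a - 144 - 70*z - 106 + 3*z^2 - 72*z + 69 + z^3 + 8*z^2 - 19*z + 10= 128*a^3 + a^2*(-64*z - 512) + a*(-2*z^2 + 204*z + 566) + z^3 + 11*z^2 - 161*z - 171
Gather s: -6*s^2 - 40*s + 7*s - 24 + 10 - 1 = -6*s^2 - 33*s - 15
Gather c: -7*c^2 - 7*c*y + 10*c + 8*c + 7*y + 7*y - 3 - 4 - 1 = -7*c^2 + c*(18 - 7*y) + 14*y - 8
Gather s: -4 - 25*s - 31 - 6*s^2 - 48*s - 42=-6*s^2 - 73*s - 77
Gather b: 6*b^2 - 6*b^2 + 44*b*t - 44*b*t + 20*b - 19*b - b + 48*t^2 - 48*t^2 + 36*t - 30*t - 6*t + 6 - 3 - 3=0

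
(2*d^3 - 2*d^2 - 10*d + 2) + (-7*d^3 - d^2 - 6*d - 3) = -5*d^3 - 3*d^2 - 16*d - 1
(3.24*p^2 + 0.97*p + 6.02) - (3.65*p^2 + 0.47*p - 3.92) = -0.41*p^2 + 0.5*p + 9.94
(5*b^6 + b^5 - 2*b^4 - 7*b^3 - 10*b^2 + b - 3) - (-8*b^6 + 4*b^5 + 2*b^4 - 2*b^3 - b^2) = 13*b^6 - 3*b^5 - 4*b^4 - 5*b^3 - 9*b^2 + b - 3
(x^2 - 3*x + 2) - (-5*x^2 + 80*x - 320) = 6*x^2 - 83*x + 322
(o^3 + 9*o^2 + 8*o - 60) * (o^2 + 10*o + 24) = o^5 + 19*o^4 + 122*o^3 + 236*o^2 - 408*o - 1440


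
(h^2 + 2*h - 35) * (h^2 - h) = h^4 + h^3 - 37*h^2 + 35*h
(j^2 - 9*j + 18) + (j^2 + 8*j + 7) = 2*j^2 - j + 25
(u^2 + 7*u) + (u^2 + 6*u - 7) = 2*u^2 + 13*u - 7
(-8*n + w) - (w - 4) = 4 - 8*n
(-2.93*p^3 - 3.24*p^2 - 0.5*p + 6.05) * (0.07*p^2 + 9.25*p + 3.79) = -0.2051*p^5 - 27.3293*p^4 - 41.1097*p^3 - 16.4811*p^2 + 54.0675*p + 22.9295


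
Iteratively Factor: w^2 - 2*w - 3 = (w - 3)*(w + 1)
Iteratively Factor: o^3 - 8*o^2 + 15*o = (o)*(o^2 - 8*o + 15) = o*(o - 5)*(o - 3)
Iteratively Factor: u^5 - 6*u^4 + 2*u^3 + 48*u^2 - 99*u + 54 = (u + 3)*(u^4 - 9*u^3 + 29*u^2 - 39*u + 18) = (u - 2)*(u + 3)*(u^3 - 7*u^2 + 15*u - 9) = (u - 3)*(u - 2)*(u + 3)*(u^2 - 4*u + 3) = (u - 3)*(u - 2)*(u - 1)*(u + 3)*(u - 3)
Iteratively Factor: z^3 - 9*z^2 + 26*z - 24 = (z - 2)*(z^2 - 7*z + 12) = (z - 4)*(z - 2)*(z - 3)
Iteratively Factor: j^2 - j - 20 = (j + 4)*(j - 5)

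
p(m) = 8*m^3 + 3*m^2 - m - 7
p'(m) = 24*m^2 + 6*m - 1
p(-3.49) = -307.04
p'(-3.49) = 270.38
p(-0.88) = -9.25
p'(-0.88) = 12.31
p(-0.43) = -6.65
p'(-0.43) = 0.86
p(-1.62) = -31.52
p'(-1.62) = 52.27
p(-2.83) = -161.46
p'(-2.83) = 174.23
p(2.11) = 79.40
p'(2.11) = 118.51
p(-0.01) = -6.99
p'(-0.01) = -1.06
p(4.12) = 599.28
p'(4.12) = 431.11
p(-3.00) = -193.00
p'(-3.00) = 197.00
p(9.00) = 6059.00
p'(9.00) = 1997.00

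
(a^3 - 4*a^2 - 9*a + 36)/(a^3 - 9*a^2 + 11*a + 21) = (a^2 - a - 12)/(a^2 - 6*a - 7)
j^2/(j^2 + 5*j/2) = 2*j/(2*j + 5)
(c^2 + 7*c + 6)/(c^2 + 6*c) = (c + 1)/c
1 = 1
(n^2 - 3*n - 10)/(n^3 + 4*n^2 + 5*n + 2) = (n - 5)/(n^2 + 2*n + 1)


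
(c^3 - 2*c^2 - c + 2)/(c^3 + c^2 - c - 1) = (c - 2)/(c + 1)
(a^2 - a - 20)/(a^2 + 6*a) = (a^2 - a - 20)/(a*(a + 6))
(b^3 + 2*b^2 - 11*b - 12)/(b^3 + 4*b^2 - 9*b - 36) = (b + 1)/(b + 3)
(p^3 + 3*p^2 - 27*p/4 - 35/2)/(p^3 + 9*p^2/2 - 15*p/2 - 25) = (p + 7/2)/(p + 5)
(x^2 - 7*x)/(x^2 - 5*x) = (x - 7)/(x - 5)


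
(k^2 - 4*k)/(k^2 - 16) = k/(k + 4)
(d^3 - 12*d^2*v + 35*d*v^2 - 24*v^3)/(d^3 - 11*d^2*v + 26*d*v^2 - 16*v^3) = (-d + 3*v)/(-d + 2*v)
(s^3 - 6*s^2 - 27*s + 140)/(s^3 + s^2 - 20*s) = (s - 7)/s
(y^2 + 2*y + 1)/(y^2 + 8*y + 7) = (y + 1)/(y + 7)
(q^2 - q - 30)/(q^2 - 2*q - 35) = (q - 6)/(q - 7)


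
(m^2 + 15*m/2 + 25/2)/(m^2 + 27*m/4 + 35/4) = 2*(2*m + 5)/(4*m + 7)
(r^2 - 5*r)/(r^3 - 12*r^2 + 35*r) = 1/(r - 7)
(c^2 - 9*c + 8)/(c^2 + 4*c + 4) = (c^2 - 9*c + 8)/(c^2 + 4*c + 4)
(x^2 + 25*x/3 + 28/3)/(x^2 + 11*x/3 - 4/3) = (3*x^2 + 25*x + 28)/(3*x^2 + 11*x - 4)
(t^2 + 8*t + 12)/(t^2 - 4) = (t + 6)/(t - 2)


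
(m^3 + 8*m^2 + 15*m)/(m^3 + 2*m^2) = (m^2 + 8*m + 15)/(m*(m + 2))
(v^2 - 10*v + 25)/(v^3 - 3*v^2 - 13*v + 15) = (v - 5)/(v^2 + 2*v - 3)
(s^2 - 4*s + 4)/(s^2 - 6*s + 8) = (s - 2)/(s - 4)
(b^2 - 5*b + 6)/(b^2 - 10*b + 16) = (b - 3)/(b - 8)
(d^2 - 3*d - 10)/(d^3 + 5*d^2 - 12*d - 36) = (d - 5)/(d^2 + 3*d - 18)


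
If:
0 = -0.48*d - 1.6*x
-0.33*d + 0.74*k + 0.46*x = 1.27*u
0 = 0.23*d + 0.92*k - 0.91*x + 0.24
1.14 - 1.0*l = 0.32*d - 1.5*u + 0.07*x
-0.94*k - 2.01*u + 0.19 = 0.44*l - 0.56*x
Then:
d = -0.15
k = -0.18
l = 1.11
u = -0.05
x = 0.04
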